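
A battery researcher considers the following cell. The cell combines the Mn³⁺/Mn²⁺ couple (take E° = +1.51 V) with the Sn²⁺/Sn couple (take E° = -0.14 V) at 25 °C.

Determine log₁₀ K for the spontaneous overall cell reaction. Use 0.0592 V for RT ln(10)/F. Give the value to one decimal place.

Cathode: Mn³⁺/Mn²⁺; anode: Sn²⁺/Sn. E°cell = +1.65 V, n = 2.
log K = nE°cell / 0.0592 = (2)(+1.65) / 0.0592 = 55.7.

55.7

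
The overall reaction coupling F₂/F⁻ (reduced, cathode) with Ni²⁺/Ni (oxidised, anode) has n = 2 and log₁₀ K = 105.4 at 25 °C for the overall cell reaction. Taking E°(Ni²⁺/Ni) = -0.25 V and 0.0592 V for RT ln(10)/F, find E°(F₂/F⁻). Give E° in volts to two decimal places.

E°cell = (0.0592/n)·log K = (0.0592/2)(105.4) = +3.120 V.
Since F₂/F⁻ is the cathode and Ni²⁺/Ni the anode, E°cell = E°(F₂/F⁻) − E°(Ni²⁺/Ni).
So E°(F₂/F⁻) = E°cell + E°(Ni²⁺/Ni) = +3.120 + (-0.25) = +2.87 V.

+2.87 V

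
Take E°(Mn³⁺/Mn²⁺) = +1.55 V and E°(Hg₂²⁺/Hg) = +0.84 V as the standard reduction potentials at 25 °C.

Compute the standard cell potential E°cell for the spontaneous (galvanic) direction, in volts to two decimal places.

The Mn³⁺/Mn²⁺ couple has the higher reduction potential, so it is the cathode; Hg₂²⁺/Hg is oxidised at the anode.
E°cell = E°(cathode) − E°(anode) = (+1.55) − (+0.84) = +0.71 V.
Since E°cell > 0, the reaction is spontaneous under standard conditions.

+0.71 V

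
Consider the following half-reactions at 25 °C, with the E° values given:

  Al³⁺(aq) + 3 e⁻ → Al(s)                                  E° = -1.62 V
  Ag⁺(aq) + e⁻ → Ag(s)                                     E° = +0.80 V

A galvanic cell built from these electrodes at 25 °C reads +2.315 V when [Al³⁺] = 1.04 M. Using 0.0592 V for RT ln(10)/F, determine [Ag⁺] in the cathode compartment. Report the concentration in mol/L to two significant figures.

Ag⁺/Ag is the cathode, Al³⁺/Al the anode: E°cell = +2.42 V, n = 3.
Overall reaction: 3 Ag⁺(aq) + Al(s) → 3 Ag(s) + Al³⁺(aq); Q = [Al³⁺]^1/[Ag⁺]^3.
From E = E° − (0.0592/n) log Q: log Q = (E° − E)·n/0.0592 = (+2.42 − (+2.315))·3/0.0592 = 5.3209.
So 3·log[Ag⁺] = 1·log(1.04) − log Q = 0.0170 − (5.3209) = -5.3039; log[Ag⁺] = -5.3039 / 3 = -1.7680; [Ag⁺] = 10^(-1.7680) ≈ 0.017 M.

0.017 M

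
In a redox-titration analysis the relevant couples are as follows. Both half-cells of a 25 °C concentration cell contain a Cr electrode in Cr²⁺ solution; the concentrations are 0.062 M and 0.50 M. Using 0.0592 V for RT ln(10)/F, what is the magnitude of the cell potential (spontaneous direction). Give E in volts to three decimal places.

For a concentration cell E°cell = 0. The 0.50 M side is the cathode (reduction is favoured where [Cr²⁺] is higher).
With n = 2, E = −(0.0592/2) log([Cr²⁺]ₐₙ/[Cr²⁺]꜀ₐₜ) = −(0.0592/2) log(0.062/0.5) = −(0.0592/2)(-0.907) = +0.027 V.

+0.027 V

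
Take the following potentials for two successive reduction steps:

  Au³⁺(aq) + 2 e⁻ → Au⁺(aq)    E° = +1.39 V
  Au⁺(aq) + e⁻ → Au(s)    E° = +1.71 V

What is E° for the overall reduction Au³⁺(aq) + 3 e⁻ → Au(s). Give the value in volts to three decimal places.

Since ΔG° = −nFE° is additive over sequential reductions, n₃E°₃ = n₁E°₁ + n₂E°₂.
E°₃ = (2×+1.39 + 1×+1.71) / 3 = (+4.490) / 3 = +1.497 V.
Simply averaging or adding the two E° values would be wrong; the electron-weighted sum is required.

+1.497 V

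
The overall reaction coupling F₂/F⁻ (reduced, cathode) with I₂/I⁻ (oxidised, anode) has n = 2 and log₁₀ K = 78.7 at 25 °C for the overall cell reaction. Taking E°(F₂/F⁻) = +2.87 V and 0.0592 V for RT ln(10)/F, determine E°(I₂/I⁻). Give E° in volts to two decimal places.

+0.54 V

E°cell = (0.0592/n)·log K = (0.0592/2)(78.7) = +2.330 V.
Since F₂/F⁻ is the cathode and I₂/I⁻ the anode, E°cell = E°(F₂/F⁻) − E°(I₂/I⁻).
So E°(I₂/I⁻) = E°(F₂/F⁻) − E°cell = (+2.87) − (+2.330) = +0.54 V.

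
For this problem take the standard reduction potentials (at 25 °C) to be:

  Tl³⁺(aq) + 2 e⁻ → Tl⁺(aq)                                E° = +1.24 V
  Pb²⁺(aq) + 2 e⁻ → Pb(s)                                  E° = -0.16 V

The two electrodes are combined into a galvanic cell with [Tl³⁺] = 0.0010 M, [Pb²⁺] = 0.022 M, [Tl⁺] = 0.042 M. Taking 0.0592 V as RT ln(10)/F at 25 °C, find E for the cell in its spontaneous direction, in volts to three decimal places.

+1.401 V

Tl³⁺/Tl⁺ is the cathode (higher E°), Pb²⁺/Pb the anode: E°cell = +1.24 − (-0.16) = +1.40 V, n = 2.
Overall: Tl³⁺(aq) + Pb(s) → Tl⁺(aq) + Pb²⁺(aq)
Q = [Tl⁺]·[Pb²⁺] / ([Tl³⁺]); log Q = -0.034.
E = E° − (0.0592/n) log Q = +1.40 − (0.0592/2)(-0.034) = +1.401 V.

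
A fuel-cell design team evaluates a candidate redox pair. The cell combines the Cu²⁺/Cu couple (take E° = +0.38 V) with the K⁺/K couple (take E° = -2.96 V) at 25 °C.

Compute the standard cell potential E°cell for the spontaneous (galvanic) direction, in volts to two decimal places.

+3.34 V

The Cu²⁺/Cu couple has the higher reduction potential, so it is the cathode; K⁺/K is oxidised at the anode.
E°cell = E°(cathode) − E°(anode) = (+0.38) − (-2.96) = +3.34 V.
Since E°cell > 0, the reaction is spontaneous under standard conditions.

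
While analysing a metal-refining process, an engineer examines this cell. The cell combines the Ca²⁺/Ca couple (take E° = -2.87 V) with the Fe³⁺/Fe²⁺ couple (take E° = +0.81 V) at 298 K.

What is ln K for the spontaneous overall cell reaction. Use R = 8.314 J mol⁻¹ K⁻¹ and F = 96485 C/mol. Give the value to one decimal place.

Cathode: Fe³⁺/Fe²⁺; anode: Ca²⁺/Ca. E°cell = (+0.81) − (-2.87) = +3.68 V, with n = 2.
ΔG° = −nFE° = −RT ln K, so ln K = nFE°/(RT) = (2)(96485)(+3.68) / ((8.314)(298)) = 286.623.

286.6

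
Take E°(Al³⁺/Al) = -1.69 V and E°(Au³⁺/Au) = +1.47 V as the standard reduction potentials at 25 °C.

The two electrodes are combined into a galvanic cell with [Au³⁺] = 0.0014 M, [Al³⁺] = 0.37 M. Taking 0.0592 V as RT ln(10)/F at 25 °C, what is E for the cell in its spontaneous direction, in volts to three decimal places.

+3.112 V

Au³⁺/Au is the cathode (higher E°), Al³⁺/Al the anode: E°cell = +1.47 − (-1.69) = +3.16 V, n = 3.
Overall: Au³⁺(aq) + Al(s) → Au(s) + Al³⁺(aq)
Q = [Al³⁺] / ([Au³⁺]); log Q = 2.422.
E = E° − (0.0592/n) log Q = +3.16 − (0.0592/3)(2.422) = +3.112 V.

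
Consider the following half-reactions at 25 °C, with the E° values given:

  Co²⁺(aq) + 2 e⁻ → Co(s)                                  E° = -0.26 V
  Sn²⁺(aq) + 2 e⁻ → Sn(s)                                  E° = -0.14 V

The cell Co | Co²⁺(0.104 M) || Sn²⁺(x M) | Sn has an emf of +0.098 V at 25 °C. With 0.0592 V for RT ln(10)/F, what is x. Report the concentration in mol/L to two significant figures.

0.019 M

Sn²⁺/Sn is the cathode, Co²⁺/Co the anode: E°cell = +0.12 V, n = 2.
Overall reaction: Sn²⁺(aq) + Co(s) → Sn(s) + Co²⁺(aq); Q = [Co²⁺]^1/[Sn²⁺]^1.
From E = E° − (0.0592/n) log Q: log Q = (E° − E)·n/0.0592 = (+0.12 − (+0.098))·2/0.0592 = 0.7432.
So 1·log[Sn²⁺] = 1·log(0.104) − log Q = -0.9830 − (0.7432) = -1.7262; [Sn²⁺] = 10^(-1.7262) ≈ 0.019 M.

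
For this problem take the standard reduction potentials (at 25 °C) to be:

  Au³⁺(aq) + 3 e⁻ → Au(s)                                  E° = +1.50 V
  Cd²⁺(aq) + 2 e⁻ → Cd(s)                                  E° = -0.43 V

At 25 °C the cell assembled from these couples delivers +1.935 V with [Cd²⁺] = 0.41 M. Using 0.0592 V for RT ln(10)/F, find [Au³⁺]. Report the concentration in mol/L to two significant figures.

0.47 M

Au³⁺/Au is the cathode, Cd²⁺/Cd the anode: E°cell = +1.93 V, n = 6.
Overall reaction: 2 Au³⁺(aq) + 3 Cd(s) → 2 Au(s) + 3 Cd²⁺(aq); Q = [Cd²⁺]^3/[Au³⁺]^2.
From E = E° − (0.0592/n) log Q: log Q = (E° − E)·n/0.0592 = (+1.93 − (+1.935))·6/0.0592 = -0.5068.
So 2·log[Au³⁺] = 3·log(0.41) − log Q = -1.1616 − (-0.5068) = -0.6548; log[Au³⁺] = -0.6548 / 2 = -0.3274; [Au³⁺] = 10^(-0.3274) ≈ 0.47 M.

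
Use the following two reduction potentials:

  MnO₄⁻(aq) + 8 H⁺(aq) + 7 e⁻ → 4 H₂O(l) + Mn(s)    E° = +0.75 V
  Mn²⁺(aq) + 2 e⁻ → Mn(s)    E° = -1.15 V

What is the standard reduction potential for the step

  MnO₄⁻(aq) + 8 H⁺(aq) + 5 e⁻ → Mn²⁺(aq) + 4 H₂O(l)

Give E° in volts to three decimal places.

+1.510 V

Sequential free energies add, so n₃E°₃ = n₁E°₁ + n₂E°₂.
With n₃ = 7, and the known step contributing 2×(-1.15) V, the unknown satisfies 5·E° = 7×(+0.75) − 2×(-1.15) = +7.550.
E° = +7.550 / 5 = +1.510 V.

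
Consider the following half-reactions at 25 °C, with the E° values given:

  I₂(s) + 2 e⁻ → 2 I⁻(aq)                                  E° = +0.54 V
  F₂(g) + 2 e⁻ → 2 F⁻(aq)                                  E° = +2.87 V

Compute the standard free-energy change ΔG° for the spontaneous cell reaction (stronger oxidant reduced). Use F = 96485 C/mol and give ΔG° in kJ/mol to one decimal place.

-449.6 kJ/mol

F₂/F⁻ (E° = +2.87 V) is the cathode; I₂/I⁻ (E° = +0.54 V) is the anode, so E°cell = +2.33 V.
Balancing electrons gives n = 2 (lcm of 2 and 2).
ΔG° = −nFE° = −(2)(96485)(+2.33) = -449,620 J = -449.6 kJ/mol.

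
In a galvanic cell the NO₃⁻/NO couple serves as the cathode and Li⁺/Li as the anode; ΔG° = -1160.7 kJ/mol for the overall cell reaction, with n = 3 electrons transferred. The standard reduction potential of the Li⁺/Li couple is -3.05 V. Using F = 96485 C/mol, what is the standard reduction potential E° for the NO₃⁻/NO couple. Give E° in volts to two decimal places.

E°cell = −ΔG°/(nF) = −(-1160.7×10³)/((3)(96485)) = +4.010 V.
Since NO₃⁻/NO is the cathode and Li⁺/Li the anode, E°cell = E°(NO₃⁻/NO) − E°(Li⁺/Li).
So E°(NO₃⁻/NO) = E°cell + E°(Li⁺/Li) = +4.010 + (-3.05) = +0.96 V.

+0.96 V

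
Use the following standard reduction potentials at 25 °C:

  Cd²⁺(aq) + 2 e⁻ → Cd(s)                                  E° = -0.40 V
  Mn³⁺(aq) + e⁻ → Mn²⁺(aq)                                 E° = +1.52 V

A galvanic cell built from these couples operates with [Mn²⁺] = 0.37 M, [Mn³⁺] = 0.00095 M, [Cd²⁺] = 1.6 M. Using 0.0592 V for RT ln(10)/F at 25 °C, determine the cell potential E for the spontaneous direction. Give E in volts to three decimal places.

+1.761 V

Mn³⁺/Mn²⁺ is the cathode (higher E°), Cd²⁺/Cd the anode: E°cell = +1.52 − (-0.40) = +1.92 V, n = 2.
Overall: 2 Mn³⁺(aq) + Cd(s) → 2 Mn²⁺(aq) + Cd²⁺(aq)
Q = [Mn²⁺]^2·[Cd²⁺] / ([Mn³⁺]^2); log Q = 5.385.
E = E° − (0.0592/n) log Q = +1.92 − (0.0592/2)(5.385) = +1.761 V.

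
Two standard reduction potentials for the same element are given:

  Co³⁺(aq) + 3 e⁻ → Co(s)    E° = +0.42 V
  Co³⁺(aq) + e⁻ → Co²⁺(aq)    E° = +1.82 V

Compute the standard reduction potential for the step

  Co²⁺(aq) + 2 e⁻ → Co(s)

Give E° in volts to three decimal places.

-0.280 V

Sequential free energies add, so n₃E°₃ = n₁E°₁ + n₂E°₂.
With n₃ = 3, and the known step contributing 1×(+1.82) V, the unknown satisfies 2·E° = 3×(+0.42) − 1×(+1.82) = -0.560.
E° = -0.560 / 2 = -0.280 V.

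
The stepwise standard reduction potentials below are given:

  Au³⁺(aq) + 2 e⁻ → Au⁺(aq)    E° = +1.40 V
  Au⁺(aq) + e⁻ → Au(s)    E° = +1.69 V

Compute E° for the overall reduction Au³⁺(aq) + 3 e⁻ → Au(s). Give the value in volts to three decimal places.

+1.497 V

Since ΔG° = −nFE° is additive over sequential reductions, n₃E°₃ = n₁E°₁ + n₂E°₂.
E°₃ = (2×+1.40 + 1×+1.69) / 3 = (+4.490) / 3 = +1.497 V.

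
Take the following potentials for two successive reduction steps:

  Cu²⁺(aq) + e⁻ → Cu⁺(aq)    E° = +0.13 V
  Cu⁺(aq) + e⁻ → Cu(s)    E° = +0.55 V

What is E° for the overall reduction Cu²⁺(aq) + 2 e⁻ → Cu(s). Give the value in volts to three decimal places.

+0.340 V

Since ΔG° = −nFE° is additive over sequential reductions, n₃E°₃ = n₁E°₁ + n₂E°₂.
E°₃ = (1×+0.13 + 1×+0.55) / 2 = (+0.680) / 2 = +0.340 V.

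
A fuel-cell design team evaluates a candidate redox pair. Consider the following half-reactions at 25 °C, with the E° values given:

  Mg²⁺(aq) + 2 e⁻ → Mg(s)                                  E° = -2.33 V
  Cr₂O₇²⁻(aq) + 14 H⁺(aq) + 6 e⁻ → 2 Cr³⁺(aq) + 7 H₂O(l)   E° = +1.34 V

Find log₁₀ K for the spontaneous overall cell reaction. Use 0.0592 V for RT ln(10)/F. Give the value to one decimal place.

372.0

Cathode: Cr₂O₇²⁻/Cr³⁺; anode: Mg²⁺/Mg. E°cell = +3.67 V, n = 6.
log K = nE°cell / 0.0592 = (6)(+3.67) / 0.0592 = 372.0.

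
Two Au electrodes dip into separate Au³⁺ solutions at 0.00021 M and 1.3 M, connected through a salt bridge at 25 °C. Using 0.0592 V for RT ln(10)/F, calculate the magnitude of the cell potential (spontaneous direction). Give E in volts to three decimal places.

For a concentration cell E°cell = 0. The 1.3 M side is the cathode (reduction is favoured where [Au³⁺] is higher).
With n = 3, E = −(0.0592/3) log([Au³⁺]ₐₙ/[Au³⁺]꜀ₐₜ) = −(0.0592/3) log(0.00021/1.3) = −(0.0592/3)(-3.792) = +0.075 V.

+0.075 V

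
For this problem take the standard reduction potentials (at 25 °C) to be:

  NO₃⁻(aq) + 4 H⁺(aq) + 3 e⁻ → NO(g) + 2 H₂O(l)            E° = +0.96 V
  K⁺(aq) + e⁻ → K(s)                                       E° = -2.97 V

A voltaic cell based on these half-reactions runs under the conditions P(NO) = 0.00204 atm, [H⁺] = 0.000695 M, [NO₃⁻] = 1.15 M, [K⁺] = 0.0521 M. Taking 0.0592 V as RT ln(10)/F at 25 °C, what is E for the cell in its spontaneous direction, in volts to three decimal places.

NO₃⁻/NO is the cathode (higher E°), K⁺/K the anode: E°cell = +0.96 − (-2.97) = +3.93 V, n = 3.
Overall: NO₃⁻(aq) + 4 H⁺(aq) + 3 K(s) → NO(g) + 2 H₂O(l) + 3 K⁺(aq)
Q = P(NO)·[K⁺]^3 / ([NO₃⁻]·[H⁺]^4); log Q = 6.032.
E = E° − (0.0592/n) log Q = +3.93 − (0.0592/3)(6.032) = +3.811 V.

+3.811 V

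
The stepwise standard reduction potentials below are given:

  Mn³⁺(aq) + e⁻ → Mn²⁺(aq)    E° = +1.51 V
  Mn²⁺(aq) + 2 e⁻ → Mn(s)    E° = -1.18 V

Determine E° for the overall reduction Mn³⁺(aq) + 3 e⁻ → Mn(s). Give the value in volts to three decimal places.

-0.283 V

Adding the free-energy changes (−nFE°) of the two steps gives −n₃FE°₃ = −n₁FE°₁ − n₂FE°₂.
E°₃ = (1×+1.51 + 2×-1.18) / 3 = (-0.850) / 3 = -0.283 V.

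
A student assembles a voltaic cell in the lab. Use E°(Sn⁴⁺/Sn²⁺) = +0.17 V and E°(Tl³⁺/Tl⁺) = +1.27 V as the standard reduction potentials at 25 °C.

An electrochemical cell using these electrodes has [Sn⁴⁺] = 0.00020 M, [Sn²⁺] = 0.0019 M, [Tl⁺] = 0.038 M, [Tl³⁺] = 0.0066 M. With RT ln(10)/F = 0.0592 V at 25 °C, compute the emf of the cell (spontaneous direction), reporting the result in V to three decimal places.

Tl³⁺/Tl⁺ is the cathode (higher E°), Sn⁴⁺/Sn²⁺ the anode: E°cell = +1.27 − (+0.17) = +1.10 V, n = 2.
Overall: Tl³⁺(aq) + Sn²⁺(aq) → Tl⁺(aq) + Sn⁴⁺(aq)
Q = [Tl⁺]·[Sn⁴⁺] / ([Tl³⁺]·[Sn²⁺]); log Q = -0.217.
E = E° − (0.0592/n) log Q = +1.10 − (0.0592/2)(-0.217) = +1.106 V.

+1.106 V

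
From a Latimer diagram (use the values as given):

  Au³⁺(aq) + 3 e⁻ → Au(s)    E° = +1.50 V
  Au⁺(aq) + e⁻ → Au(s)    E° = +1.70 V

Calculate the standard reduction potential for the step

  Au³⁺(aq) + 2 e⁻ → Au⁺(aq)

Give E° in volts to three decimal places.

Sequential free energies add, so n₃E°₃ = n₁E°₁ + n₂E°₂.
With n₃ = 3, and the known step contributing 1×(+1.70) V, the unknown satisfies 2·E° = 3×(+1.50) − 1×(+1.70) = +2.800.
E° = +2.800 / 2 = +1.400 V.

+1.400 V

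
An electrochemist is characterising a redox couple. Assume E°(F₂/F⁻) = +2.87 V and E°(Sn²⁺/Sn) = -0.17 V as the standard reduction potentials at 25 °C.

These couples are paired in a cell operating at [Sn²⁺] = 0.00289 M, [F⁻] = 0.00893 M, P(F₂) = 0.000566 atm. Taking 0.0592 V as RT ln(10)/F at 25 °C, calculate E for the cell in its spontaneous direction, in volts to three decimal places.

+3.140 V

F₂/F⁻ is the cathode (higher E°), Sn²⁺/Sn the anode: E°cell = +2.87 − (-0.17) = +3.04 V, n = 2.
Overall: F₂(g) + Sn(s) → 2 F⁻(aq) + Sn²⁺(aq)
Q = [F⁻]^2·[Sn²⁺] / (P(F₂)); log Q = -3.390.
E = E° − (0.0592/n) log Q = +3.04 − (0.0592/2)(-3.390) = +3.140 V.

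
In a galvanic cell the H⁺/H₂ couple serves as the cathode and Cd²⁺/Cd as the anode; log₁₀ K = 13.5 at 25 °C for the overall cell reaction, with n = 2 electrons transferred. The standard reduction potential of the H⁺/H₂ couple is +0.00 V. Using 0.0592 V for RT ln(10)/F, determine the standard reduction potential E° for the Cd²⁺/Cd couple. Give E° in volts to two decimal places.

E°cell = (0.0592/n)·log K = (0.0592/2)(13.5) = +0.400 V.
Since H⁺/H₂ is the cathode and Cd²⁺/Cd the anode, E°cell = E°(H⁺/H₂) − E°(Cd²⁺/Cd).
So E°(Cd²⁺/Cd) = E°(H⁺/H₂) − E°cell = (+0.00) − (+0.400) = -0.40 V.

-0.40 V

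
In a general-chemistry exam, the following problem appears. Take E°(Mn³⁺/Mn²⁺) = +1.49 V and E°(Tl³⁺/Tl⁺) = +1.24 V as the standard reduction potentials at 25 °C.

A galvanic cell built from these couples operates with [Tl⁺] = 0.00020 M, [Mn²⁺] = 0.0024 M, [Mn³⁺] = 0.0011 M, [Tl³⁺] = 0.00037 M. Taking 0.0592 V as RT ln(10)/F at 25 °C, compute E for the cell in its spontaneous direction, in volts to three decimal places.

Mn³⁺/Mn²⁺ is the cathode (higher E°), Tl³⁺/Tl⁺ the anode: E°cell = +1.49 − (+1.24) = +0.25 V, n = 2.
Overall: 2 Mn³⁺(aq) + Tl⁺(aq) → 2 Mn²⁺(aq) + Tl³⁺(aq)
Q = [Mn²⁺]^2·[Tl³⁺] / ([Mn³⁺]^2·[Tl⁺]); log Q = 0.945.
E = E° − (0.0592/n) log Q = +0.25 − (0.0592/2)(0.945) = +0.222 V.

+0.222 V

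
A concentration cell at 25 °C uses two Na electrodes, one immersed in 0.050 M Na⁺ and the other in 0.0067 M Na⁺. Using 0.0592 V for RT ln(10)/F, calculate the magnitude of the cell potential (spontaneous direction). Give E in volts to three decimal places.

+0.052 V

For a concentration cell E°cell = 0. The 0.050 M side is the cathode (reduction is favoured where [Na⁺] is higher).
With n = 1, E = −(0.0592/1) log([Na⁺]ₐₙ/[Na⁺]꜀ₐₜ) = −(0.0592/1) log(0.0067/0.05) = −(0.0592/1)(-0.873) = +0.052 V.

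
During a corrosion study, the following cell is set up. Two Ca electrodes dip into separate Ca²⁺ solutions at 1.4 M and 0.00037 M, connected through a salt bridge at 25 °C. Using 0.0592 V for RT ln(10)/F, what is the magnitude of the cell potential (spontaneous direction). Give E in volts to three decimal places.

+0.106 V

For a concentration cell E°cell = 0. The 1.4 M side is the cathode (reduction is favoured where [Ca²⁺] is higher).
With n = 2, E = −(0.0592/2) log([Ca²⁺]ₐₙ/[Ca²⁺]꜀ₐₜ) = −(0.0592/2) log(0.00037/1.4) = −(0.0592/2)(-3.578) = +0.106 V.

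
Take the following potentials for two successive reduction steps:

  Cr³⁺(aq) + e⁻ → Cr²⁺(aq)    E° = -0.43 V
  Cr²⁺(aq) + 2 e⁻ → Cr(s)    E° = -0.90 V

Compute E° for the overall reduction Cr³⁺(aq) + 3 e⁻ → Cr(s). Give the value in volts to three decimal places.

Adding the free-energy changes (−nFE°) of the two steps gives −n₃FE°₃ = −n₁FE°₁ − n₂FE°₂.
E°₃ = (1×-0.43 + 2×-0.90) / 3 = (-2.230) / 3 = -0.743 V.

-0.743 V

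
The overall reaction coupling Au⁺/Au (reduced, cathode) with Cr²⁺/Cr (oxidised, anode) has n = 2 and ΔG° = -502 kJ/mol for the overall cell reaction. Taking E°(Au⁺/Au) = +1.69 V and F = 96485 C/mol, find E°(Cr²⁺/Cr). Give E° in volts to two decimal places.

E°cell = −ΔG°/(nF) = −(-502×10³)/((2)(96485)) = +2.601 V.
Since Au⁺/Au is the cathode and Cr²⁺/Cr the anode, E°cell = E°(Au⁺/Au) − E°(Cr²⁺/Cr).
So E°(Cr²⁺/Cr) = E°(Au⁺/Au) − E°cell = (+1.69) − (+2.601) = -0.91 V.

-0.91 V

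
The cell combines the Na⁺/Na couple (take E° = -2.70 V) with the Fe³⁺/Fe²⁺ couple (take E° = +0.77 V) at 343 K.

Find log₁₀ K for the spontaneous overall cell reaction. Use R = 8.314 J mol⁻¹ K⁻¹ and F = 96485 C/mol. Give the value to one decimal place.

Cathode: Fe³⁺/Fe²⁺; anode: Na⁺/Na. E°cell = (+0.77) − (-2.70) = +3.47 V, with n = 1.
ΔG° = −nFE° = −RT ln K, so ln K = nFE°/(RT) = (1)(96485)(+3.47) / ((8.314)(343)) = 117.405.
log₁₀ K = 117.405 / ln 10 = 51.0.

51.0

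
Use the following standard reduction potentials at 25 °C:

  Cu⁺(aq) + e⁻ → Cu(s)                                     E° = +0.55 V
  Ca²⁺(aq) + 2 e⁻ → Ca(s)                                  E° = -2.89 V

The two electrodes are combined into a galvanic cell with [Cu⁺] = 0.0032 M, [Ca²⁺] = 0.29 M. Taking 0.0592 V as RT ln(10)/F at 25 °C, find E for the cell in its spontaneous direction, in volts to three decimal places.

Cu⁺/Cu is the cathode (higher E°), Ca²⁺/Ca the anode: E°cell = +0.55 − (-2.89) = +3.44 V, n = 2.
Overall: 2 Cu⁺(aq) + Ca(s) → 2 Cu(s) + Ca²⁺(aq)
Q = [Ca²⁺] / ([Cu⁺]^2); log Q = 4.452.
E = E° − (0.0592/n) log Q = +3.44 − (0.0592/2)(4.452) = +3.308 V.

+3.308 V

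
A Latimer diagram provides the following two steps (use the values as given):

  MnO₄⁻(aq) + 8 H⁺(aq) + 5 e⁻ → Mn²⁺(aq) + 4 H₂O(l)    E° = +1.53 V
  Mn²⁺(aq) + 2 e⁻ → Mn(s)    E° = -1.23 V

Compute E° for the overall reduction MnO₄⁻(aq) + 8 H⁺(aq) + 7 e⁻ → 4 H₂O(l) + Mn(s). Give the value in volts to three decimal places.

+0.741 V

Standard free energies of sequential steps add: ΔG°₃ = ΔG°₁ + ΔG°₂, so n₃E°₃ = n₁E°₁ + n₂E°₂.
E°₃ = (5×+1.53 + 2×-1.23) / 7 = (+5.190) / 7 = +0.741 V.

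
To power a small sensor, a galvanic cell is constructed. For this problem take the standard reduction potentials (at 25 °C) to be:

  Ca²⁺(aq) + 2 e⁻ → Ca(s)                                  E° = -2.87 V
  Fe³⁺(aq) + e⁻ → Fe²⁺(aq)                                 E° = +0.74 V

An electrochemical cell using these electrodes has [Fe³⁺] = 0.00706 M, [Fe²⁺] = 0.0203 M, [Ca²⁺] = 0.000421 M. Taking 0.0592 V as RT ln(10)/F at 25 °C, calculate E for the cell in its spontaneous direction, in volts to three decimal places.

+3.683 V

Fe³⁺/Fe²⁺ is the cathode (higher E°), Ca²⁺/Ca the anode: E°cell = +0.74 − (-2.87) = +3.61 V, n = 2.
Overall: 2 Fe³⁺(aq) + Ca(s) → 2 Fe²⁺(aq) + Ca²⁺(aq)
Q = [Fe²⁺]^2·[Ca²⁺] / ([Fe³⁺]^2); log Q = -2.458.
E = E° − (0.0592/n) log Q = +3.61 − (0.0592/2)(-2.458) = +3.683 V.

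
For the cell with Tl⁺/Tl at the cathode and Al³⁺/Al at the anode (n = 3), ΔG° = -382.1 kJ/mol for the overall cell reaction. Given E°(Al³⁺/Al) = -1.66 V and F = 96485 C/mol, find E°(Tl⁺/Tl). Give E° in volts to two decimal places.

-0.34 V

E°cell = −ΔG°/(nF) = −(-382.1×10³)/((3)(96485)) = +1.320 V.
Since Tl⁺/Tl is the cathode and Al³⁺/Al the anode, E°cell = E°(Tl⁺/Tl) − E°(Al³⁺/Al).
So E°(Tl⁺/Tl) = E°cell + E°(Al³⁺/Al) = +1.320 + (-1.66) = -0.34 V.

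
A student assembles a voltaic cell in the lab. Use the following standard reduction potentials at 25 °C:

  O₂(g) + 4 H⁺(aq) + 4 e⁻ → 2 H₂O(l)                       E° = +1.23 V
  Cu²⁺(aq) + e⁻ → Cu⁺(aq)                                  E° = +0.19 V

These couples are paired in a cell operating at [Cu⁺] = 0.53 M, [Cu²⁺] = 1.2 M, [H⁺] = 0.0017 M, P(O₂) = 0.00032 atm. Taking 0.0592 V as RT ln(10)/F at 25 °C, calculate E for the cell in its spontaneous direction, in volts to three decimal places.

O₂/H₂O is the cathode (higher E°), Cu²⁺/Cu⁺ the anode: E°cell = +1.23 − (+0.19) = +1.04 V, n = 4.
Overall: O₂(g) + 4 H⁺(aq) + 4 Cu⁺(aq) → 2 H₂O(l) + 4 Cu²⁺(aq)
Q = [Cu²⁺]^4 / (P(O₂)·[H⁺]^4·[Cu⁺]^4); log Q = 15.993.
E = E° − (0.0592/n) log Q = +1.04 − (0.0592/4)(15.993) = +0.803 V.

+0.803 V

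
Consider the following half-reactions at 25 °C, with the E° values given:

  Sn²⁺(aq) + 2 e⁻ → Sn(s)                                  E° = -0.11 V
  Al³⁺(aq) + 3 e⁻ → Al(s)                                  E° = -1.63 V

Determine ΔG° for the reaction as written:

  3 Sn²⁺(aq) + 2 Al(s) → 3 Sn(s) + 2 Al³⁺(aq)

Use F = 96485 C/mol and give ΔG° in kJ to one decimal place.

-879.9 kJ

As written, Sn²⁺/Sn is reduced (cathode) and Al³⁺/Al is oxidised (anode), so E°cell = (-0.11) − (-1.63) = +1.52 V.
Balancing electrons gives n = 6.
ΔG° = −nFE° = −(6)(96485)(+1.52) = -879,943 J = -879.9 kJ.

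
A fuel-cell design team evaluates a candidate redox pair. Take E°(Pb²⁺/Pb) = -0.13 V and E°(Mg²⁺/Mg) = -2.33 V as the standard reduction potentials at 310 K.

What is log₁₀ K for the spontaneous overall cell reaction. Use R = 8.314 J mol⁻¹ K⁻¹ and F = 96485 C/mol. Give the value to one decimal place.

Cathode: Pb²⁺/Pb; anode: Mg²⁺/Mg. E°cell = (-0.13) − (-2.33) = +2.20 V, with n = 2.
ΔG° = −nFE° = −RT ln K, so ln K = nFE°/(RT) = (2)(96485)(+2.20) / ((8.314)(310)) = 164.718.
log₁₀ K = 164.718 / ln 10 = 71.5.

71.5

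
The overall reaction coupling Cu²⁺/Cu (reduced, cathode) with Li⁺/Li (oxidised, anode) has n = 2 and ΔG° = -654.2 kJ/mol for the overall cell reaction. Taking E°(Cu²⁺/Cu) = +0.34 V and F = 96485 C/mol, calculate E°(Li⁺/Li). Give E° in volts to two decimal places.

-3.05 V

E°cell = −ΔG°/(nF) = −(-654.2×10³)/((2)(96485)) = +3.390 V.
Since Cu²⁺/Cu is the cathode and Li⁺/Li the anode, E°cell = E°(Cu²⁺/Cu) − E°(Li⁺/Li).
So E°(Li⁺/Li) = E°(Cu²⁺/Cu) − E°cell = (+0.34) − (+3.390) = -3.05 V.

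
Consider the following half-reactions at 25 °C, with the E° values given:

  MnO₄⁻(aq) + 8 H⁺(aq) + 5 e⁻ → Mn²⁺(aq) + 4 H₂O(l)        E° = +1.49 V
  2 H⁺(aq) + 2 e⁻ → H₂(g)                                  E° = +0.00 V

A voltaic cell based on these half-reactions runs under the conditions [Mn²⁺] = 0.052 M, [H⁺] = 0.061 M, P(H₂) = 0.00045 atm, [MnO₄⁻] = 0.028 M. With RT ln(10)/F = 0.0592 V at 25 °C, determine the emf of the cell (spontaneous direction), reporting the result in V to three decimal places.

+1.345 V

MnO₄⁻/Mn²⁺ is the cathode (higher E°), H⁺/H₂ the anode: E°cell = +1.49 − (+0.00) = +1.49 V, n = 10.
Overall: 2 MnO₄⁻(aq) + 6 H⁺(aq) + 5 H₂(g) → 2 Mn²⁺(aq) + 8 H₂O(l)
Q = [Mn²⁺]^2 / ([MnO₄⁻]^2·[H⁺]^6·P(H₂)^5); log Q = 24.560.
E = E° − (0.0592/n) log Q = +1.49 − (0.0592/10)(24.560) = +1.345 V.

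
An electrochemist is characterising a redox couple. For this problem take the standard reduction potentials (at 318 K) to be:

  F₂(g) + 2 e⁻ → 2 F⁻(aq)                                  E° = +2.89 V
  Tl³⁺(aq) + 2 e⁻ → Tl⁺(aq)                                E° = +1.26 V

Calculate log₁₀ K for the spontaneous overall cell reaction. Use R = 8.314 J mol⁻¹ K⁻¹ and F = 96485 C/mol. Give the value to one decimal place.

Cathode: F₂/F⁻; anode: Tl³⁺/Tl⁺. E°cell = (+2.89) − (+1.26) = +1.63 V, with n = 2.
ΔG° = −nFE° = −RT ln K, so ln K = nFE°/(RT) = (2)(96485)(+1.63) / ((8.314)(318)) = 118.971.
log₁₀ K = 118.971 / ln 10 = 51.7.

51.7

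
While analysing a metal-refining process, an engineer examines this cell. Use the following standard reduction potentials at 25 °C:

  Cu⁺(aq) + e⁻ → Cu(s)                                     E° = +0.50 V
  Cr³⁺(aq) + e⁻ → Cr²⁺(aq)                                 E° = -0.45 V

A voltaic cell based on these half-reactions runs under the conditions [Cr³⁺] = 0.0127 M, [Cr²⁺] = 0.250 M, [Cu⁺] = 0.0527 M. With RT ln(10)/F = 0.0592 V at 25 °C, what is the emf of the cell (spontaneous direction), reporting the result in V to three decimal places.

Cu⁺/Cu is the cathode (higher E°), Cr³⁺/Cr²⁺ the anode: E°cell = +0.50 − (-0.45) = +0.95 V, n = 1.
Overall: Cu⁺(aq) + Cr²⁺(aq) → Cu(s) + Cr³⁺(aq)
Q = [Cr³⁺] / ([Cu⁺]·[Cr²⁺]); log Q = -0.016.
E = E° − (0.0592/n) log Q = +0.95 − (0.0592/1)(-0.016) = +0.951 V.

+0.951 V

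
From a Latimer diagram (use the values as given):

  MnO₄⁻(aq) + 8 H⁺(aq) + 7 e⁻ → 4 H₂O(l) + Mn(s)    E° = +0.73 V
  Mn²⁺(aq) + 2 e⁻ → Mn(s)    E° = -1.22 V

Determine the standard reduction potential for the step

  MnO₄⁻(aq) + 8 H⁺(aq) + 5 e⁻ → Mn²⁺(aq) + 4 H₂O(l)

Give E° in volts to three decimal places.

Sequential free energies add, so n₃E°₃ = n₁E°₁ + n₂E°₂.
With n₃ = 7, and the known step contributing 2×(-1.22) V, the unknown satisfies 5·E° = 7×(+0.73) − 2×(-1.22) = +7.550.
E° = +7.550 / 5 = +1.510 V.

+1.510 V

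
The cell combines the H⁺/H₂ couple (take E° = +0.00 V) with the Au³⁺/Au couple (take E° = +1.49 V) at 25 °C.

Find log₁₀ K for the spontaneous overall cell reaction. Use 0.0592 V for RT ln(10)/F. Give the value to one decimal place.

151.0

Cathode: Au³⁺/Au; anode: H⁺/H₂. E°cell = +1.49 V, n = 6.
log K = nE°cell / 0.0592 = (6)(+1.49) / 0.0592 = 151.0.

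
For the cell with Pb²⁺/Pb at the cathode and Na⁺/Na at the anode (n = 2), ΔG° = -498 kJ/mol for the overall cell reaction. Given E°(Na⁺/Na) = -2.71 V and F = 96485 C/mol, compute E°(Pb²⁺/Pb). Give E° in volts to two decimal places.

-0.13 V

E°cell = −ΔG°/(nF) = −(-498×10³)/((2)(96485)) = +2.581 V.
Since Pb²⁺/Pb is the cathode and Na⁺/Na the anode, E°cell = E°(Pb²⁺/Pb) − E°(Na⁺/Na).
So E°(Pb²⁺/Pb) = E°cell + E°(Na⁺/Na) = +2.581 + (-2.71) = -0.13 V.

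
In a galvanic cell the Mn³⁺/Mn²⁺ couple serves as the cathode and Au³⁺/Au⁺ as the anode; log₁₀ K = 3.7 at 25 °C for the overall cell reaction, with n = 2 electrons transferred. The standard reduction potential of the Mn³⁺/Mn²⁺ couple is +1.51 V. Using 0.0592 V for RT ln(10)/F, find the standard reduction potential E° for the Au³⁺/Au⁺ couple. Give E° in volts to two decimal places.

+1.40 V

E°cell = (0.0592/n)·log K = (0.0592/2)(3.7) = +0.110 V.
Since Mn³⁺/Mn²⁺ is the cathode and Au³⁺/Au⁺ the anode, E°cell = E°(Mn³⁺/Mn²⁺) − E°(Au³⁺/Au⁺).
So E°(Au³⁺/Au⁺) = E°(Mn³⁺/Mn²⁺) − E°cell = (+1.51) − (+0.110) = +1.40 V.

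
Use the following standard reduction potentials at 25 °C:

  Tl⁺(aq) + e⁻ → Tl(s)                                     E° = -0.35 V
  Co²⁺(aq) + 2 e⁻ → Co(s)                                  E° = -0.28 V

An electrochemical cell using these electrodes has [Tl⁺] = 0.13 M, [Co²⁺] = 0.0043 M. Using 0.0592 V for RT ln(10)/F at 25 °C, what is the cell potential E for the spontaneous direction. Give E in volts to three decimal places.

Co²⁺/Co is the cathode (higher E°), Tl⁺/Tl the anode: E°cell = -0.28 − (-0.35) = +0.07 V, n = 2.
Overall: Co²⁺(aq) + 2 Tl(s) → Co(s) + 2 Tl⁺(aq)
Q = [Tl⁺]^2 / ([Co²⁺]); log Q = 0.594.
E = E° − (0.0592/n) log Q = +0.07 − (0.0592/2)(0.594) = +0.052 V.

+0.052 V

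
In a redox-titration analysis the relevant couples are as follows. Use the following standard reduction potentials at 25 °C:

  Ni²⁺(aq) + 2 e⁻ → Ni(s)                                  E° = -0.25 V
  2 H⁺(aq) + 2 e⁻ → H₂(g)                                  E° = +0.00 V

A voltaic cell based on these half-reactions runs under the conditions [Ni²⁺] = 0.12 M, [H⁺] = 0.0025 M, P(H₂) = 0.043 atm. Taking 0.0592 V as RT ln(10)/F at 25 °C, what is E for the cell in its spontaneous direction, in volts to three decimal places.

H⁺/H₂ is the cathode (higher E°), Ni²⁺/Ni the anode: E°cell = +0.00 − (-0.25) = +0.25 V, n = 2.
Overall: 2 H⁺(aq) + Ni(s) → H₂(g) + Ni²⁺(aq)
Q = P(H₂)·[Ni²⁺] / ([H⁺]^2); log Q = 2.917.
E = E° − (0.0592/n) log Q = +0.25 − (0.0592/2)(2.917) = +0.164 V.

+0.164 V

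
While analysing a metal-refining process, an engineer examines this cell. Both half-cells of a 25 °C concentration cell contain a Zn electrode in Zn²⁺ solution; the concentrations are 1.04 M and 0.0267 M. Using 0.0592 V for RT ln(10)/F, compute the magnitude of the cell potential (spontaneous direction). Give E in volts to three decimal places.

For a concentration cell E°cell = 0. The 1.04 M side is the cathode (reduction is favoured where [Zn²⁺] is higher).
With n = 2, E = −(0.0592/2) log([Zn²⁺]ₐₙ/[Zn²⁺]꜀ₐₜ) = −(0.0592/2) log(0.0267/1.04) = −(0.0592/2)(-1.591) = +0.047 V.

+0.047 V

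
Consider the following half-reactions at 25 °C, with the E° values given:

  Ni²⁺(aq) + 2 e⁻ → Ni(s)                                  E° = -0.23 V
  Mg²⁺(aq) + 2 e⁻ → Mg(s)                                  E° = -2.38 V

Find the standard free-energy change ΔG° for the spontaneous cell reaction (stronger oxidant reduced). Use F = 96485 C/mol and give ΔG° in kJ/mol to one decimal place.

Ni²⁺/Ni (E° = -0.23 V) is the cathode; Mg²⁺/Mg (E° = -2.38 V) is the anode, so E°cell = +2.15 V.
Balancing electrons gives n = 2 (lcm of 2 and 2).
ΔG° = −nFE° = −(2)(96485)(+2.15) = -414,886 J = -414.9 kJ/mol.

-414.9 kJ/mol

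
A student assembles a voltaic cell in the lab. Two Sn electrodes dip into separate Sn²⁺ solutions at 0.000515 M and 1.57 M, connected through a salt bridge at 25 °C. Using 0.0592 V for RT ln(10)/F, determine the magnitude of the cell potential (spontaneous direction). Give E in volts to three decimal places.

+0.103 V

For a concentration cell E°cell = 0. The 1.57 M side is the cathode (reduction is favoured where [Sn²⁺] is higher).
With n = 2, E = −(0.0592/2) log([Sn²⁺]ₐₙ/[Sn²⁺]꜀ₐₜ) = −(0.0592/2) log(0.000515/1.57) = −(0.0592/2)(-3.484) = +0.103 V.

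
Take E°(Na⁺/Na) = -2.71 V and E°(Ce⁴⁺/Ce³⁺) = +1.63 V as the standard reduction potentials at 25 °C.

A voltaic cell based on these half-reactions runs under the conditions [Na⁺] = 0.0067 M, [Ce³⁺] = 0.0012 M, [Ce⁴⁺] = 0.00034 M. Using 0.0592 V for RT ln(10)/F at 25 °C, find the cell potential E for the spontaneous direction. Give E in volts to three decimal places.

+4.436 V

Ce⁴⁺/Ce³⁺ is the cathode (higher E°), Na⁺/Na the anode: E°cell = +1.63 − (-2.71) = +4.34 V, n = 1.
Overall: Ce⁴⁺(aq) + Na(s) → Ce³⁺(aq) + Na⁺(aq)
Q = [Ce³⁺]·[Na⁺] / ([Ce⁴⁺]); log Q = -1.626.
E = E° − (0.0592/n) log Q = +4.34 − (0.0592/1)(-1.626) = +4.436 V.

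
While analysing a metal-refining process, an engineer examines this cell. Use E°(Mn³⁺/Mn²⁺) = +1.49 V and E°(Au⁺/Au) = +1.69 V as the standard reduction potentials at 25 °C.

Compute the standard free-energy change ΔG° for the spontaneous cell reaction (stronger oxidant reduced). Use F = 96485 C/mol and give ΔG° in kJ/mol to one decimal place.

Au⁺/Au (E° = +1.69 V) is the cathode; Mn³⁺/Mn²⁺ (E° = +1.49 V) is the anode, so E°cell = +0.20 V.
Balancing electrons gives n = 1 (lcm of 1 and 1).
ΔG° = −nFE° = −(1)(96485)(+0.20) = -19,297 J = -19.3 kJ/mol.

-19.3 kJ/mol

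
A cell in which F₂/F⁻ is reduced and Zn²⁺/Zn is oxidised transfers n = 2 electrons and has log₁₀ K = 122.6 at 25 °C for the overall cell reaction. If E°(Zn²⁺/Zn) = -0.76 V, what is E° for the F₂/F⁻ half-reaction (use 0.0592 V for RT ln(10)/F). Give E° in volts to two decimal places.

E°cell = (0.0592/n)·log K = (0.0592/2)(122.6) = +3.629 V.
Since F₂/F⁻ is the cathode and Zn²⁺/Zn the anode, E°cell = E°(F₂/F⁻) − E°(Zn²⁺/Zn).
So E°(F₂/F⁻) = E°cell + E°(Zn²⁺/Zn) = +3.629 + (-0.76) = +2.87 V.

+2.87 V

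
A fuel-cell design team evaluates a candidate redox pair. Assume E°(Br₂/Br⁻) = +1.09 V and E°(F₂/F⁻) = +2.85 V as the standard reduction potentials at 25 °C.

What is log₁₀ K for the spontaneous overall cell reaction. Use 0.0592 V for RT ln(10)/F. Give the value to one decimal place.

59.5

Cathode: F₂/F⁻; anode: Br₂/Br⁻. E°cell = +1.76 V, n = 2.
log K = nE°cell / 0.0592 = (2)(+1.76) / 0.0592 = 59.5.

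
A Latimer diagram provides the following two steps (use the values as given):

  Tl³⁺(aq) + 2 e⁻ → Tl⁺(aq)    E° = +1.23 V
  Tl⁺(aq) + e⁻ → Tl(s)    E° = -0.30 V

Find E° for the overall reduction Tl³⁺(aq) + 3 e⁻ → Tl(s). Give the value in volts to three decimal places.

Since ΔG° = −nFE° is additive over sequential reductions, n₃E°₃ = n₁E°₁ + n₂E°₂.
E°₃ = (2×+1.23 + 1×-0.30) / 3 = (+2.160) / 3 = +0.720 V.

+0.720 V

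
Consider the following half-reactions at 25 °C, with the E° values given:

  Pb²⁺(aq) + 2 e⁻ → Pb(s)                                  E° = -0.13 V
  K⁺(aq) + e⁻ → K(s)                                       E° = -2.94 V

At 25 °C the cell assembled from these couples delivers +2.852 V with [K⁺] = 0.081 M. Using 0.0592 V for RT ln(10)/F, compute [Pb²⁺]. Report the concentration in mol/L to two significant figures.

0.17 M

Pb²⁺/Pb is the cathode, K⁺/K the anode: E°cell = +2.81 V, n = 2.
Overall reaction: Pb²⁺(aq) + 2 K(s) → Pb(s) + 2 K⁺(aq); Q = [K⁺]^2/[Pb²⁺]^1.
From E = E° − (0.0592/n) log Q: log Q = (E° − E)·n/0.0592 = (+2.81 − (+2.852))·2/0.0592 = -1.4189.
So 1·log[Pb²⁺] = 2·log(0.081) − log Q = -2.1830 − (-1.4189) = -0.7641; [Pb²⁺] = 10^(-0.7641) ≈ 0.17 M.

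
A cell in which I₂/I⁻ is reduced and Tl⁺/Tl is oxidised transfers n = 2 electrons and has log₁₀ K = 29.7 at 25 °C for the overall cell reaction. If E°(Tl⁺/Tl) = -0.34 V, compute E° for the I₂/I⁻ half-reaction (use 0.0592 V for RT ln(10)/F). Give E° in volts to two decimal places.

+0.54 V

E°cell = (0.0592/n)·log K = (0.0592/2)(29.7) = +0.879 V.
Since I₂/I⁻ is the cathode and Tl⁺/Tl the anode, E°cell = E°(I₂/I⁻) − E°(Tl⁺/Tl).
So E°(I₂/I⁻) = E°cell + E°(Tl⁺/Tl) = +0.879 + (-0.34) = +0.54 V.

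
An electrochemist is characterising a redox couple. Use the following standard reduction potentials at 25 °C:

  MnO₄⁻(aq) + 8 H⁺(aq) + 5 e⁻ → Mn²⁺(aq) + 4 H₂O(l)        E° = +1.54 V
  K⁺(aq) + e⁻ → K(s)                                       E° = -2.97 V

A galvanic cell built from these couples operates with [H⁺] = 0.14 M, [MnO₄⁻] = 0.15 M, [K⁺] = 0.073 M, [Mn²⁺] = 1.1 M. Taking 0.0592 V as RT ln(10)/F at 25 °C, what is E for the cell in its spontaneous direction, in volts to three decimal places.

+4.486 V

MnO₄⁻/Mn²⁺ is the cathode (higher E°), K⁺/K the anode: E°cell = +1.54 − (-2.97) = +4.51 V, n = 5.
Overall: MnO₄⁻(aq) + 8 H⁺(aq) + 5 K(s) → Mn²⁺(aq) + 4 H₂O(l) + 5 K⁺(aq)
Q = [Mn²⁺]·[K⁺]^5 / ([MnO₄⁻]·[H⁺]^8); log Q = 2.013.
E = E° − (0.0592/n) log Q = +4.51 − (0.0592/5)(2.013) = +4.486 V.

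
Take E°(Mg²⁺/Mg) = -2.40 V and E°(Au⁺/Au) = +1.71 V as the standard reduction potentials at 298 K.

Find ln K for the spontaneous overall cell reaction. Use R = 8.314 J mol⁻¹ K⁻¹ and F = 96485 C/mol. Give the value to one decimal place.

320.1

Cathode: Au⁺/Au; anode: Mg²⁺/Mg. E°cell = (+1.71) − (-2.40) = +4.11 V, with n = 2.
ΔG° = −nFE° = −RT ln K, so ln K = nFE°/(RT) = (2)(96485)(+4.11) / ((8.314)(298)) = 320.114.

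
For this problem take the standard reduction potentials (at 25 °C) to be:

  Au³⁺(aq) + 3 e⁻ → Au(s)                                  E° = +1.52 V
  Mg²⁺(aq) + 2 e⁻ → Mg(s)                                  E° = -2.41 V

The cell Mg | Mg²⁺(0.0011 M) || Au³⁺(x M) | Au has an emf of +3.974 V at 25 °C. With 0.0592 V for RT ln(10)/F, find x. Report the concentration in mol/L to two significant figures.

0.0062 M

Au³⁺/Au is the cathode, Mg²⁺/Mg the anode: E°cell = +3.93 V, n = 6.
Overall reaction: 2 Au³⁺(aq) + 3 Mg(s) → 2 Au(s) + 3 Mg²⁺(aq); Q = [Mg²⁺]^3/[Au³⁺]^2.
From E = E° − (0.0592/n) log Q: log Q = (E° − E)·n/0.0592 = (+3.93 − (+3.974))·6/0.0592 = -4.4595.
So 2·log[Au³⁺] = 3·log(0.0011) − log Q = -8.8758 − (-4.4595) = -4.4163; log[Au³⁺] = -4.4163 / 2 = -2.2081; [Au³⁺] = 10^(-2.2081) ≈ 0.0062 M.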